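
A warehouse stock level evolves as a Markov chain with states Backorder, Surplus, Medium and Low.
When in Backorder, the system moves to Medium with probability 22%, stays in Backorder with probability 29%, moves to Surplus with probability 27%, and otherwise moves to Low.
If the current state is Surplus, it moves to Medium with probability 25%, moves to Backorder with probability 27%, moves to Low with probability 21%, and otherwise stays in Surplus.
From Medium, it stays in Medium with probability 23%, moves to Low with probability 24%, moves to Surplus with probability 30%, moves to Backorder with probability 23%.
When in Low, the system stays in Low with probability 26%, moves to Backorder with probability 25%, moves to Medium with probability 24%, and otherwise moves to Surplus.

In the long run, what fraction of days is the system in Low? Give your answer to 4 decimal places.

0.2312

Let the stationary distribution be π with π = πP and π_1 + π_2 + π_3 + π_4 = 1.
π_1 = 0.29·π_1 + 0.27·π_2 + 0.23·π_3 + 0.25·π_4
π_2 = 0.27·π_1 + 0.27·π_2 + 0.3·π_3 + 0.25·π_4
π_3 = 0.22·π_1 + 0.25·π_2 + 0.23·π_3 + 0.24·π_4
Solving with the normalization constraint gives π = (0.2612, 0.2724, 0.2351, 0.2312).
So the stationary probability of Low is 0.2312.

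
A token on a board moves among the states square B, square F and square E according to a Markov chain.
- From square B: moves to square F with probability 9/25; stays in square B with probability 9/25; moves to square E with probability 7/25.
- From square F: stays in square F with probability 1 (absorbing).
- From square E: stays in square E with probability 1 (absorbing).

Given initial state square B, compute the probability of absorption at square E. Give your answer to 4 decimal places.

Let h(s) be the probability of absorption at square E starting from transient state s. Then h(square E) = 1 and h(square F) = 0. By first-step analysis:
h(square B) = 0.36·h(square B) + 0.36·0 + 0.28·1
Solving: h(square B) = 0.4375.
Starting from square B, the probability is 0.4375.

0.4375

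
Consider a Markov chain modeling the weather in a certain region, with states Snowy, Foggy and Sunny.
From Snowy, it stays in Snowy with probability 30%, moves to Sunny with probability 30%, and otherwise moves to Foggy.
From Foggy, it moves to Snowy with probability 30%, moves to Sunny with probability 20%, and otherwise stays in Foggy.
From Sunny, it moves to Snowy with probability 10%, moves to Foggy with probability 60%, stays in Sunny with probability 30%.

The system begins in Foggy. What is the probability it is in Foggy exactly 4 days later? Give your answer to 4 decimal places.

Propagate the distribution vector 4 days from Foggy.
After 0 days: (0.0000, 1.0000, 0.0000)
After 1 day: (0.3000, 0.5000, 0.2000)
After 2 days: (0.2600, 0.4900, 0.2500)
After 3 days: (0.2500, 0.4990, 0.2510)
After 4 days: (0.2498, 0.5001, 0.2501)
P(in Foggy after 4 days) = 0.5001

0.5001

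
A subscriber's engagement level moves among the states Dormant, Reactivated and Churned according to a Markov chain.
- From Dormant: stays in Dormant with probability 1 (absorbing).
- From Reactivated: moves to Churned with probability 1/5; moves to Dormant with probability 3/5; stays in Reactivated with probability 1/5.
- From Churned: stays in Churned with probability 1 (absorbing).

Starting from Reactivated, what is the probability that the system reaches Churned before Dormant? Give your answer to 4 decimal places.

Let h(s) be the probability of absorption at Churned starting from transient state s. Then h(Churned) = 1 and h(Dormant) = 0. By first-step analysis:
h(Reactivated) = 0.6·0 + 0.2·h(Reactivated) + 0.2·1
Solving: h(Reactivated) = 0.2500.
Starting from Reactivated, the probability is 0.2500.

0.2500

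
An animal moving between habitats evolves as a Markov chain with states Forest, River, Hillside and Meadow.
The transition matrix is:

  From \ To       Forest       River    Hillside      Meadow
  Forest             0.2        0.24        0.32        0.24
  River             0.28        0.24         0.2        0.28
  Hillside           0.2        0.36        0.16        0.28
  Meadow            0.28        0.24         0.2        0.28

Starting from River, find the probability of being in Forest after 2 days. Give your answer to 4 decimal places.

Propagate the distribution vector 2 days from River.
After 0 days: (0.0000, 1.0000, 0.0000, 0.0000)
After 1 day: (0.2800, 0.2400, 0.2000, 0.2800)
After 2 days: (0.2416, 0.2640, 0.2256, 0.2688)
P(in Forest after 2 days) = 0.2416

0.2416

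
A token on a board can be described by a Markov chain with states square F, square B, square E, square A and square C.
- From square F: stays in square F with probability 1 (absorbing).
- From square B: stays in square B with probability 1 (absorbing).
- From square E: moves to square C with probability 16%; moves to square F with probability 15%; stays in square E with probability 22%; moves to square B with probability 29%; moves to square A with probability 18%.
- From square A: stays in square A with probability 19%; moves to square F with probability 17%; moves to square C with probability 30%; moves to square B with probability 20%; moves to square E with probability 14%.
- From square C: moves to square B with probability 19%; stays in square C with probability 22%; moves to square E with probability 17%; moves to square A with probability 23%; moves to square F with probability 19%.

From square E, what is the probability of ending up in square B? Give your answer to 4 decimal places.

0.6098

Let h(s) be the probability of absorption at square B starting from transient state s. Then h(square B) = 1 and h(square F) = 0. By first-step analysis:
h(square E) = 0.15·0 + 0.29·1 + 0.22·h(square E) + 0.18·h(square A) + 0.16·h(square C)
h(square A) = 0.17·0 + 0.2·1 + 0.14·h(square E) + 0.19·h(square A) + 0.3·h(square C)
h(square C) = 0.19·0 + 0.19·1 + 0.17·h(square E) + 0.23·h(square A) + 0.22·h(square C)
Solving: h(square E) = 0.6098, h(square A) = 0.5520, h(square C) = 0.5393.
Starting from square E, the probability is 0.6098.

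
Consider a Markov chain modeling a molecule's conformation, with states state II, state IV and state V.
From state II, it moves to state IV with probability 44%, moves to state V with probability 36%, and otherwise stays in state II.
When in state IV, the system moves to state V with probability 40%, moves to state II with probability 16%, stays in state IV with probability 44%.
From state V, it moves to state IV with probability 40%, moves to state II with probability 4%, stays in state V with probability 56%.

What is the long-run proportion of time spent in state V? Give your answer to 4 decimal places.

0.4711

Let the stationary distribution be π with π = πP and π_1 + π_2 + π_3 = 1.
π_1 = 0.2·π_1 + 0.16·π_2 + 0.04·π_3
π_2 = 0.44·π_1 + 0.44·π_2 + 0.4·π_3
Solving with the normalization constraint gives π = (0.1078, 0.4212, 0.4711).
So the stationary probability of state V is 0.4711.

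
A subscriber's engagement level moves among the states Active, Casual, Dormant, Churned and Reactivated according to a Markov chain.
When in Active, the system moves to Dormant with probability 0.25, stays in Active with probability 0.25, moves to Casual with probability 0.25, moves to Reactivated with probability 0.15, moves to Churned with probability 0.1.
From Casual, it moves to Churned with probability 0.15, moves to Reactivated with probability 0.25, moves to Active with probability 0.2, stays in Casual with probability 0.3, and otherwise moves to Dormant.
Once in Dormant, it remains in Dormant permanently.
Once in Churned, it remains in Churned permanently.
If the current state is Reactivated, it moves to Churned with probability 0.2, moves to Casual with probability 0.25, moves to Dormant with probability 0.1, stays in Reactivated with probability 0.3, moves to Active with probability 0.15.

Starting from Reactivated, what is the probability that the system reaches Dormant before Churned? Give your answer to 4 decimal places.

Let h(s) be the probability of absorption at Dormant starting from transient state s. Then h(Dormant) = 1 and h(Churned) = 0. By first-step analysis:
h(Active) = 0.25·h(Active) + 0.25·h(Casual) + 0.25·1 + 0.1·0 + 0.15·h(Reactivated)
h(Casual) = 0.2·h(Active) + 0.3·h(Casual) + 0.1·1 + 0.15·0 + 0.25·h(Reactivated)
h(Reactivated) = 0.15·h(Active) + 0.25·h(Casual) + 0.1·1 + 0.2·0 + 0.3·h(Reactivated)
Solving: h(Active) = 0.5726, h(Casual) = 0.4600, h(Reactivated) = 0.4298.
Starting from Reactivated, the probability is 0.4298.

0.4298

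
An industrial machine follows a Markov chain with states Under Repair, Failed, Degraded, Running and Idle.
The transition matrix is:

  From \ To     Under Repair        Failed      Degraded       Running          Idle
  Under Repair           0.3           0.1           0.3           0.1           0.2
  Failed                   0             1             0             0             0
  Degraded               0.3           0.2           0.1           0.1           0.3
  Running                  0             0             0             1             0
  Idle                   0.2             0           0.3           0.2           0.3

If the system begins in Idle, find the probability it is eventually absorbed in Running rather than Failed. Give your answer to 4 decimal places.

0.6667

Let h(s) be the probability of absorption at Running starting from transient state s. Then h(Running) = 1 and h(Failed) = 0. By first-step analysis:
h(Under Repair) = 0.3·h(Under Repair) + 0.1·0 + 0.3·h(Degraded) + 0.1·1 + 0.2·h(Idle)
h(Degraded) = 0.3·h(Under Repair) + 0.2·0 + 0.1·h(Degraded) + 0.1·1 + 0.3·h(Idle)
h(Idle) = 0.2·h(Under Repair) + 0.3·h(Degraded) + 0.2·1 + 0.3·h(Idle)
Solving: h(Under Repair) = 0.5556, h(Degraded) = 0.5185, h(Idle) = 0.6667.
Starting from Idle, the probability is 0.6667.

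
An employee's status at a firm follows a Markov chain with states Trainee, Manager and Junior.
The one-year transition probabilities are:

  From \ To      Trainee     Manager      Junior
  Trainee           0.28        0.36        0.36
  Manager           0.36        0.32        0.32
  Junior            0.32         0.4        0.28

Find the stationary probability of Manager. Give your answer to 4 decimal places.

Let the stationary distribution be π with π = πP and π_1 + π_2 + π_3 = 1.
π_1 = 0.28·π_1 + 0.36·π_2 + 0.32·π_3
π_2 = 0.36·π_1 + 0.32·π_2 + 0.4·π_3
Solving with the normalization constraint gives π = (0.3215, 0.3585, 0.3201).
So the stationary probability of Manager is 0.3585.

0.3585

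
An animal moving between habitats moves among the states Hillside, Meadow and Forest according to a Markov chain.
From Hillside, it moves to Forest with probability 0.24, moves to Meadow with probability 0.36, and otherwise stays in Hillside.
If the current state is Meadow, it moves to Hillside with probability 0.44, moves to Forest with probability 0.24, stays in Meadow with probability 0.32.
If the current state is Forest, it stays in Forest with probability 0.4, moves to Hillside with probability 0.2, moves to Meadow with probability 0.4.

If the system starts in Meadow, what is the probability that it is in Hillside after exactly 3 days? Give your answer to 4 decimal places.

Propagate the distribution vector 3 days from Meadow.
After 0 days: (0.0000, 1.0000, 0.0000)
After 1 day: (0.4400, 0.3200, 0.2400)
After 2 days: (0.3648, 0.3568, 0.2784)
After 3 days: (0.3586, 0.3569, 0.2845)
P(in Hillside after 3 days) = 0.3586

0.3586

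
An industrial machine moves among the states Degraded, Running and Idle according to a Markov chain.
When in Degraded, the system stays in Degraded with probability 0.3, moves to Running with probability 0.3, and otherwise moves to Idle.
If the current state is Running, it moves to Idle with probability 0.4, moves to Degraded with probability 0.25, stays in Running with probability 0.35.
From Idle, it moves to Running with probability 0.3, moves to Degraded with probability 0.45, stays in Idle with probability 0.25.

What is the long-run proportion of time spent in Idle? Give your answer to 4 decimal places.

Let the stationary distribution be π with π = πP and π_1 + π_2 + π_3 = 1.
π_1 = 0.3·π_1 + 0.25·π_2 + 0.45·π_3
π_2 = 0.3·π_1 + 0.35·π_2 + 0.3·π_3
Solving with the normalization constraint gives π = (0.3364, 0.3158, 0.3478).
So the stationary probability of Idle is 0.3478.

0.3478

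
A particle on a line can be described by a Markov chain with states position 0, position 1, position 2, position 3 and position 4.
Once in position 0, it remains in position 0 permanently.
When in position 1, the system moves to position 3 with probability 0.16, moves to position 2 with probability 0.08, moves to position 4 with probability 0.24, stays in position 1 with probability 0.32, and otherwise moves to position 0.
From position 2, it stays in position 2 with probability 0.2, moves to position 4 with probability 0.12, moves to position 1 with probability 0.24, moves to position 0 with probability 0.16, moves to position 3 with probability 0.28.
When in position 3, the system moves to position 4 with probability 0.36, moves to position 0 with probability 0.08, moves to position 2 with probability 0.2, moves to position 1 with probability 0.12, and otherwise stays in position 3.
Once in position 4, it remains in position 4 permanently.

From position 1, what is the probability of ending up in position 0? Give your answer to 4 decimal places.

0.4097

Let h(s) be the probability of absorption at position 0 starting from transient state s. Then h(position 0) = 1 and h(position 4) = 0. By first-step analysis:
h(position 1) = 0.2·1 + 0.32·h(position 1) + 0.08·h(position 2) + 0.16·h(position 3) + 0.24·0
h(position 2) = 0.16·1 + 0.24·h(position 1) + 0.2·h(position 2) + 0.28·h(position 3) + 0.12·0
h(position 3) = 0.08·1 + 0.12·h(position 1) + 0.2·h(position 2) + 0.24·h(position 3) + 0.36·0
Solving: h(position 1) = 0.4097, h(position 2) = 0.4212, h(position 3) = 0.2808.
Starting from position 1, the probability is 0.4097.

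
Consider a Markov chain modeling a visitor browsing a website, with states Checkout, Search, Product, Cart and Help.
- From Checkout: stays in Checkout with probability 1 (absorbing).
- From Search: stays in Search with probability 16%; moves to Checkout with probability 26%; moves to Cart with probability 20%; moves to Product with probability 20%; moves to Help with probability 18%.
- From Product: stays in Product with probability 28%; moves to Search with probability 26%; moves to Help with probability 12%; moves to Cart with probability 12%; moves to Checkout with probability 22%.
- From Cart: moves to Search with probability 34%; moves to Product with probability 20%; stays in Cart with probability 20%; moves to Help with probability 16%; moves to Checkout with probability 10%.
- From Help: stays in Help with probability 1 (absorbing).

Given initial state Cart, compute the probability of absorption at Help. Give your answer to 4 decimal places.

0.4800

Let h(s) be the probability of absorption at Help starting from transient state s. Then h(Help) = 1 and h(Checkout) = 0. By first-step analysis:
h(Search) = 0.26·0 + 0.16·h(Search) + 0.2·h(Product) + 0.2·h(Cart) + 0.18·1
h(Product) = 0.22·0 + 0.26·h(Search) + 0.28·h(Product) + 0.12·h(Cart) + 0.12·1
h(Cart) = 0.1·0 + 0.34·h(Search) + 0.2·h(Product) + 0.2·h(Cart) + 0.16·1
Solving: h(Search) = 0.4237, h(Product) = 0.3997, h(Cart) = 0.4800.
Starting from Cart, the probability is 0.4800.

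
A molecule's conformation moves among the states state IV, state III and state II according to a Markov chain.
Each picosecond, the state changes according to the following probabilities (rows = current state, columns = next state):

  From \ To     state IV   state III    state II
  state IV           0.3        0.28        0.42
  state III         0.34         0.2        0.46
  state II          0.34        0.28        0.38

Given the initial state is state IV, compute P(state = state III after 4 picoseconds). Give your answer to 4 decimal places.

Propagate the distribution vector 4 picoseconds from state IV.
After 0 picoseconds: (1.0000, 0.0000, 0.0000)
After 1 picosecond: (0.3000, 0.2800, 0.4200)
After 2 picoseconds: (0.3280, 0.2576, 0.4144)
After 3 picoseconds: (0.3269, 0.2594, 0.4137)
After 4 picoseconds: (0.3269, 0.2592, 0.4138)
P(in state III after 4 picoseconds) = 0.2592

0.2592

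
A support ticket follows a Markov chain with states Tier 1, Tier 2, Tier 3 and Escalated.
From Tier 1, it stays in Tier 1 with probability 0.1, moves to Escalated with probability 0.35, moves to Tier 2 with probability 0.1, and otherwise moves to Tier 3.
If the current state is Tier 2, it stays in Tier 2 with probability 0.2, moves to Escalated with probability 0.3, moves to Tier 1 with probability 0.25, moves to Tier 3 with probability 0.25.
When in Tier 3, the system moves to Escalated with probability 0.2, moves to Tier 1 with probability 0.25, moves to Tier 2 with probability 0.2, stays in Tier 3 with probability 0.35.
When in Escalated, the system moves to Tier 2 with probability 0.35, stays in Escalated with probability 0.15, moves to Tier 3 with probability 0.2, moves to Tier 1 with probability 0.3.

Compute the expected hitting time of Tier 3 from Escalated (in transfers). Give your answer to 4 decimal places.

3.6699

Let t(s) be the expected number of transfers to first reach Tier 3 from state s, with t(Tier 3) = 0. Conditioning on the first transfer:
t(Tier 1) = 1 + 0.1·t(Tier 1) + 0.1·t(Tier 2) + 0.35·t(Escalated)
t(Tier 2) = 1 + 0.25·t(Tier 1) + 0.2·t(Tier 2) + 0.3·t(Escalated)
t(Escalated) = 1 + 0.3·t(Tier 1) + 0.35·t(Tier 2) + 0.15·t(Escalated)
Solving: t(Tier 1) = 2.9319, t(Tier 2) = 3.5424, t(Escalated) = 3.6699.
Expected transfers from Escalated to Tier 3: 3.6699.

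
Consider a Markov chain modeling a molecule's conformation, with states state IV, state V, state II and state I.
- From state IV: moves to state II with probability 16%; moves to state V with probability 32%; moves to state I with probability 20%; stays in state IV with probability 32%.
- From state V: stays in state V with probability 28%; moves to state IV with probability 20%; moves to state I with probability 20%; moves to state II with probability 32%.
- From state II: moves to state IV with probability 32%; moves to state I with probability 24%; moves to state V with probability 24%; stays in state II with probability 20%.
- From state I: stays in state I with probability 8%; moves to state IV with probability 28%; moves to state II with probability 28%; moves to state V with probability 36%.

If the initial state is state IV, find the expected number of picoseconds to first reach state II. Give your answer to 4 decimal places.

Let t(s) be the expected number of picoseconds to first reach state II from state s, with t(state II) = 0. Conditioning on the first picosecond:
t(state IV) = 1 + 0.32·t(state IV) + 0.32·t(state V) + 0.2·t(state I)
t(state V) = 1 + 0.2·t(state IV) + 0.28·t(state V) + 0.2·t(state I)
t(state I) = 1 + 0.28·t(state IV) + 0.36·t(state V) + 0.08·t(state I)
Solving: t(state IV) = 4.3148, t(state V) = 3.6510, t(state I) = 3.8288.
Expected picoseconds from state IV to state II: 4.3148.

4.3148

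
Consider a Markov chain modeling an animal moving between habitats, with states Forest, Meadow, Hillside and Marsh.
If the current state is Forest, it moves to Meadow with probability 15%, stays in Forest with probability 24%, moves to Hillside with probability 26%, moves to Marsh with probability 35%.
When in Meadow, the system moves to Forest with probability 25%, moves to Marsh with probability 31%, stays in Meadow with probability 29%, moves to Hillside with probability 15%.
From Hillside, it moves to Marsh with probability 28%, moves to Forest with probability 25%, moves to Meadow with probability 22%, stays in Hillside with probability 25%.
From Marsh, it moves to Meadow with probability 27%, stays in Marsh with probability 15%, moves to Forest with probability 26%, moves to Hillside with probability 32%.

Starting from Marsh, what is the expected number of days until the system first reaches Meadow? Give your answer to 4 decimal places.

Let t(s) be the expected number of days to first reach Meadow from state s, with t(Meadow) = 0. Conditioning on the first day:
t(Forest) = 1 + 0.24·t(Forest) + 0.26·t(Hillside) + 0.35·t(Marsh)
t(Hillside) = 1 + 0.25·t(Forest) + 0.25·t(Hillside) + 0.28·t(Marsh)
t(Marsh) = 1 + 0.26·t(Forest) + 0.32·t(Hillside) + 0.15·t(Marsh)
Solving: t(Forest) = 4.9444, t(Hillside) = 4.6370, t(Marsh) = 4.4346.
Expected days from Marsh to Meadow: 4.4346.

4.4346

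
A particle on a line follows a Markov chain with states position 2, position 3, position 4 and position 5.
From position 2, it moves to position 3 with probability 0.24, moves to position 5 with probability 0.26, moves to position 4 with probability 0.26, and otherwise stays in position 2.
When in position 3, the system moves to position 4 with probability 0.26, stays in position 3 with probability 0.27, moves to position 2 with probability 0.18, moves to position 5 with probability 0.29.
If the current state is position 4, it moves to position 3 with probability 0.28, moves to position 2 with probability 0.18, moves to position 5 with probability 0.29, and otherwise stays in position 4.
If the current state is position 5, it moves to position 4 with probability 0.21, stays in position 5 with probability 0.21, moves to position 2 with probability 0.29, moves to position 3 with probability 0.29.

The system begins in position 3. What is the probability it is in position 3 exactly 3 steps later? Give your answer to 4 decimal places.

0.2710

Propagate the distribution vector 3 steps from position 3.
After 0 steps: (0.0000, 1.0000, 0.0000, 0.0000)
After 1 step: (0.1800, 0.2700, 0.2600, 0.2900)
After 2 steps: (0.2227, 0.2730, 0.2429, 0.2614)
After 3 steps: (0.2221, 0.2710, 0.2445, 0.2624)
P(in position 3 after 3 steps) = 0.2710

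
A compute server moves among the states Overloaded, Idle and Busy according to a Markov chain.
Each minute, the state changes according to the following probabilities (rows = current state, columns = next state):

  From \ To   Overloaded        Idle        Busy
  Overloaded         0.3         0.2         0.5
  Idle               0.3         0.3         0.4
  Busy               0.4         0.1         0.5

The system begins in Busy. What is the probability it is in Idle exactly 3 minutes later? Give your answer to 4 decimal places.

0.1670

Propagate the distribution vector 3 minutes from Busy.
After 0 minutes: (0.0000, 0.0000, 1.0000)
After 1 minute: (0.4000, 0.1000, 0.5000)
After 2 minutes: (0.3500, 0.1600, 0.4900)
After 3 minutes: (0.3490, 0.1670, 0.4840)
P(in Idle after 3 minutes) = 0.1670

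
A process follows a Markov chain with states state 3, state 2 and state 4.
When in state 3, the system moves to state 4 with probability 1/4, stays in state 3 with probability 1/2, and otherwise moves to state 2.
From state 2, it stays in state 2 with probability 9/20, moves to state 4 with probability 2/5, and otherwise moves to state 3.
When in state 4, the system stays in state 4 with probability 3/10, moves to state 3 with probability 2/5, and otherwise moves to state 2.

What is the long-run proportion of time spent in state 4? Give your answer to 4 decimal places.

0.3156

Let the stationary distribution be π with π = πP and π_1 + π_2 + π_3 = 1.
π_1 = 0.5·π_1 + 0.15·π_2 + 0.4·π_3
π_2 = 0.25·π_1 + 0.45·π_2 + 0.3·π_3
Solving with the normalization constraint gives π = (0.3522, 0.3322, 0.3156).
So the stationary probability of state 4 is 0.3156.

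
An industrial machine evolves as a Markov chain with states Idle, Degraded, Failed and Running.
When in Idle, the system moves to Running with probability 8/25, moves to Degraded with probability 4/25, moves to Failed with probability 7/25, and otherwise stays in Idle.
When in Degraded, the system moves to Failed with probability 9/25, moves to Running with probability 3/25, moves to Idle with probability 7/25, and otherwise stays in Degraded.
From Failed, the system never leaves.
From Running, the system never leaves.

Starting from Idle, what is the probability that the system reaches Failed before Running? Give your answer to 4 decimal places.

0.5075

Let h(s) be the probability of absorption at Failed starting from transient state s. Then h(Failed) = 1 and h(Running) = 0. By first-step analysis:
h(Idle) = 0.24·h(Idle) + 0.16·h(Degraded) + 0.28·1 + 0.32·0
h(Degraded) = 0.28·h(Idle) + 0.24·h(Degraded) + 0.36·1 + 0.12·0
Solving: h(Idle) = 0.5075, h(Degraded) = 0.6607.
Starting from Idle, the probability is 0.5075.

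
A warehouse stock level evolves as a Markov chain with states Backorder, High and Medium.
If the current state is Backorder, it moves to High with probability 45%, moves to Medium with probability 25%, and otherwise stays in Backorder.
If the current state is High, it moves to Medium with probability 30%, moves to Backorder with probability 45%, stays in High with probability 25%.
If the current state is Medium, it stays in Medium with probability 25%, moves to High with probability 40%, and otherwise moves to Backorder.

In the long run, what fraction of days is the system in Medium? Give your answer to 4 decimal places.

Let the stationary distribution be π with π = πP and π_1 + π_2 + π_3 = 1.
π_1 = 0.3·π_1 + 0.45·π_2 + 0.35·π_3
π_2 = 0.45·π_1 + 0.25·π_2 + 0.4·π_3
Solving with the normalization constraint gives π = (0.3680, 0.3638, 0.2682).
So the stationary probability of Medium is 0.2682.

0.2682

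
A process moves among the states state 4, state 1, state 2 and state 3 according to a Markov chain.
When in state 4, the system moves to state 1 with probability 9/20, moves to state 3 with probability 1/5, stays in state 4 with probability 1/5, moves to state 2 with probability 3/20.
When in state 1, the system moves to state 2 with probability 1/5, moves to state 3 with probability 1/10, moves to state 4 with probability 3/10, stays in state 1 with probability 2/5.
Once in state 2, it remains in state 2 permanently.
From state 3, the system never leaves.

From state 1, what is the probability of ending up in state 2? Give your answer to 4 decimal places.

Let h(s) be the probability of absorption at state 2 starting from transient state s. Then h(state 2) = 1 and h(state 3) = 0. By first-step analysis:
h(state 4) = 0.2·h(state 4) + 0.45·h(state 1) + 0.15·1 + 0.2·0
h(state 1) = 0.3·h(state 4) + 0.4·h(state 1) + 0.2·1 + 0.1·0
Solving: h(state 4) = 0.5217, h(state 1) = 0.5942.
Starting from state 1, the probability is 0.5942.

0.5942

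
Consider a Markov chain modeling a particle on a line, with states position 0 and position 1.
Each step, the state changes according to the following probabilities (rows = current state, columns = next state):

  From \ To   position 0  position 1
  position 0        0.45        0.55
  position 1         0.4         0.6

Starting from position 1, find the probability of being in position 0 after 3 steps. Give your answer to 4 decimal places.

0.4210

Propagate the distribution vector 3 steps from position 1.
After 0 steps: (0.0000, 1.0000)
After 1 step: (0.4000, 0.6000)
After 2 steps: (0.4200, 0.5800)
After 3 steps: (0.4210, 0.5790)
P(in position 0 after 3 steps) = 0.4210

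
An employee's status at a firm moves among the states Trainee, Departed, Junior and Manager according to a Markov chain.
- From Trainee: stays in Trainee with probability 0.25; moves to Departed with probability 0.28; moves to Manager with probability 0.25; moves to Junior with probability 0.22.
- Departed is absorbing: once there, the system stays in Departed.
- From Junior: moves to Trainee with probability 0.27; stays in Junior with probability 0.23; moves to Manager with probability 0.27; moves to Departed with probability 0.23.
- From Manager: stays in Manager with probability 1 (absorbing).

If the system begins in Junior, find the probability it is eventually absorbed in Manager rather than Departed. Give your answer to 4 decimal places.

0.5211

Let h(s) be the probability of absorption at Manager starting from transient state s. Then h(Manager) = 1 and h(Departed) = 0. By first-step analysis:
h(Trainee) = 0.25·h(Trainee) + 0.28·0 + 0.22·h(Junior) + 0.25·1
h(Junior) = 0.27·h(Trainee) + 0.23·0 + 0.23·h(Junior) + 0.27·1
Solving: h(Trainee) = 0.4862, h(Junior) = 0.5211.
Starting from Junior, the probability is 0.5211.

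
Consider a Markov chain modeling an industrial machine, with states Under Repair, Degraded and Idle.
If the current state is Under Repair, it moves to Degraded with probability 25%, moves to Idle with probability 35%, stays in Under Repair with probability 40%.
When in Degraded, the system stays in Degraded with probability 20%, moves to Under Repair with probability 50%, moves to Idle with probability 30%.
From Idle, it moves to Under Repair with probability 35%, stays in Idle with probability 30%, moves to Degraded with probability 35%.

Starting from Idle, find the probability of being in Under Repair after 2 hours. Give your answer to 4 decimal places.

Sum over the intermediate state after 1 hour:
P = P(Idle→Under Repair)·P(Under Repair→Under Repair) + P(Idle→Degraded)·P(Degraded→Under Repair) + P(Idle→Idle)·P(Idle→Under Repair)
  = 0.35×0.4 + 0.35×0.5 + 0.3×0.35
  = 0.1400 + 0.1750 + 0.1050 = 0.4200

0.4200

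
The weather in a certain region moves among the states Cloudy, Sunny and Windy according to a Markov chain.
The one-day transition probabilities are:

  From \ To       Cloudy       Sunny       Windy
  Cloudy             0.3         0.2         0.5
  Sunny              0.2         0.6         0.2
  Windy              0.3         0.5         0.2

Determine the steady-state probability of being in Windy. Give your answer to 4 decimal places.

Let the stationary distribution be π with π = πP and π_1 + π_2 + π_3 = 1.
π_1 = 0.3·π_1 + 0.2·π_2 + 0.3·π_3
π_2 = 0.2·π_1 + 0.6·π_2 + 0.5·π_3
Solving with the normalization constraint gives π = (0.2529, 0.4713, 0.2759).
So the stationary probability of Windy is 0.2759.

0.2759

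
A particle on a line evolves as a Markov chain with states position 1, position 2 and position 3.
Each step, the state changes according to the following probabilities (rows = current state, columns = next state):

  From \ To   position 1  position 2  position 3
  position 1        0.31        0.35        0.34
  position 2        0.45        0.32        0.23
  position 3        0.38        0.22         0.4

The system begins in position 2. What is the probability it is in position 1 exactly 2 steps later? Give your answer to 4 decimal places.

0.3709

Sum over the intermediate state after 1 step:
P = P(position 2→position 1)·P(position 1→position 1) + P(position 2→position 2)·P(position 2→position 1) + P(position 2→position 3)·P(position 3→position 1)
  = 0.45×0.31 + 0.32×0.45 + 0.23×0.38
  = 0.1395 + 0.1440 + 0.0874 = 0.3709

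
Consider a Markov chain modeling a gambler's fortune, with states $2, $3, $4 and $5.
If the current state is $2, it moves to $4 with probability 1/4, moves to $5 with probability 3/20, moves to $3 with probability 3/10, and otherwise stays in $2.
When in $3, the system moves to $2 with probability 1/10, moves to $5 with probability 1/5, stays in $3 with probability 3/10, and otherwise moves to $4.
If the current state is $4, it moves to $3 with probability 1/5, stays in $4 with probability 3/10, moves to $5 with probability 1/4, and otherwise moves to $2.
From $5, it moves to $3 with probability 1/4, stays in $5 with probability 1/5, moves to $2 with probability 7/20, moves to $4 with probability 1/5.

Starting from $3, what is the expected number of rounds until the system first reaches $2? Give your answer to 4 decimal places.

Let t(s) be the expected number of rounds to first reach $2 from state s, with t($2) = 0. Conditioning on the first round:
t($3) = 1 + 0.3·t($3) + 0.4·t($4) + 0.2·t($5)
t($4) = 1 + 0.2·t($3) + 0.3·t($4) + 0.25·t($5)
t($5) = 1 + 0.25·t($3) + 0.2·t($4) + 0.2·t($5)
Solving: t($3) = 4.9333, t($4) = 4.2111, t($5) = 3.8444.
Expected rounds from $3 to $2: 4.9333.

4.9333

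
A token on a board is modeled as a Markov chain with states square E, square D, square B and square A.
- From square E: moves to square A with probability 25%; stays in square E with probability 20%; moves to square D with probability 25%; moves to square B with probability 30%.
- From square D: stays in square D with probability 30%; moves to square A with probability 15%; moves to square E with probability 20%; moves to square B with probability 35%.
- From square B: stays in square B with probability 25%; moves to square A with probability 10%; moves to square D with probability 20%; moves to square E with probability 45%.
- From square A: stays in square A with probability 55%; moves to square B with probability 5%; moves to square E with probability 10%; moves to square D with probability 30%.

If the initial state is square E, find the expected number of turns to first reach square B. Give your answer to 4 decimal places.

Let t(s) be the expected number of turns to first reach square B from state s, with t(square B) = 0. Conditioning on the first turn:
t(square E) = 1 + 0.2·t(square E) + 0.25·t(square D) + 0.25·t(square A)
t(square D) = 1 + 0.2·t(square E) + 0.3·t(square D) + 0.15·t(square A)
t(square A) = 1 + 0.1·t(square E) + 0.3·t(square D) + 0.55·t(square A)
Solving: t(square E) = 4.2607, t(square D) = 3.8792, t(square A) = 5.7552.
Expected turns from square E to square B: 4.2607.

4.2607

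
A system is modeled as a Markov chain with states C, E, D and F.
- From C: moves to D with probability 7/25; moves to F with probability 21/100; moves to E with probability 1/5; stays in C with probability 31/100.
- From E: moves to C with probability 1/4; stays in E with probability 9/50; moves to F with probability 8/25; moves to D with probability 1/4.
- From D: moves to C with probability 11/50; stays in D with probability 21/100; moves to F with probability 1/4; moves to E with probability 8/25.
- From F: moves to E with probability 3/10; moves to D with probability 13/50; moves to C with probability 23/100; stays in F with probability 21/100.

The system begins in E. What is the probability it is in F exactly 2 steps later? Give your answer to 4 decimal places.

Propagate the distribution vector 2 steps from E.
After 0 steps: (0.0000, 1.0000, 0.0000, 0.0000)
After 1 step: (0.2500, 0.1800, 0.2500, 0.3200)
After 2 steps: (0.2511, 0.2584, 0.2507, 0.2398)
P(in F after 2 steps) = 0.2398

0.2398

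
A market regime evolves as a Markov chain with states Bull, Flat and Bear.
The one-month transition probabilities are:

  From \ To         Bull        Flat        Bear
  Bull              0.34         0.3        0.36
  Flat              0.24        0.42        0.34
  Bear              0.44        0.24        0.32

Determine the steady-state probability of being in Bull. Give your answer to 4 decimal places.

0.3422

Let the stationary distribution be π with π = πP and π_1 + π_2 + π_3 = 1.
π_1 = 0.34·π_1 + 0.24·π_2 + 0.44·π_3
π_2 = 0.3·π_1 + 0.42·π_2 + 0.24·π_3
Solving with the normalization constraint gives π = (0.3422, 0.3177, 0.3400).
So the stationary probability of Bull is 0.3422.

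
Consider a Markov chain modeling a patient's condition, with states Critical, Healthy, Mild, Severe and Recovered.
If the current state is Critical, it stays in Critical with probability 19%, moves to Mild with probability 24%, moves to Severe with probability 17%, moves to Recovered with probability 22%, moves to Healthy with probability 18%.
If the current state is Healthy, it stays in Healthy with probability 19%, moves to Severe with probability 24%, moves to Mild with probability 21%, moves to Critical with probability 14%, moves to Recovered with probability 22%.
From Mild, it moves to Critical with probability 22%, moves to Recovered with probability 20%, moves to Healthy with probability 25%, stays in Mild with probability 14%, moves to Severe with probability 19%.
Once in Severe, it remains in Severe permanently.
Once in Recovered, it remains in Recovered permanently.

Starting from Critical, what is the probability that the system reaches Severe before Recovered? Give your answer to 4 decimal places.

Let h(s) be the probability of absorption at Severe starting from transient state s. Then h(Severe) = 1 and h(Recovered) = 0. By first-step analysis:
h(Critical) = 0.19·h(Critical) + 0.18·h(Healthy) + 0.24·h(Mild) + 0.17·1 + 0.22·0
h(Healthy) = 0.14·h(Critical) + 0.19·h(Healthy) + 0.21·h(Mild) + 0.24·1 + 0.22·0
h(Mild) = 0.22·h(Critical) + 0.25·h(Healthy) + 0.14·h(Mild) + 0.19·1 + 0.2·0
Solving: h(Critical) = 0.4657, h(Healthy) = 0.5028, h(Mild) = 0.4862.
Starting from Critical, the probability is 0.4657.

0.4657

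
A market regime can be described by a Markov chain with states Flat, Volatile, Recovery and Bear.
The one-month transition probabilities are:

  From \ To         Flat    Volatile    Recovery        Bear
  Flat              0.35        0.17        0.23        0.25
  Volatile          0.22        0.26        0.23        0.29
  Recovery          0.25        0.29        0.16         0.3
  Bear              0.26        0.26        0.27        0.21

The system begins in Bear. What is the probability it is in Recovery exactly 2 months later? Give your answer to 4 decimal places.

0.2195

Propagate the distribution vector 2 months from Bear.
After 0 months: (0.0000, 0.0000, 0.0000, 1.0000)
After 1 month: (0.2600, 0.2600, 0.2700, 0.2100)
After 2 months: (0.2703, 0.2447, 0.2195, 0.2655)
P(in Recovery after 2 months) = 0.2195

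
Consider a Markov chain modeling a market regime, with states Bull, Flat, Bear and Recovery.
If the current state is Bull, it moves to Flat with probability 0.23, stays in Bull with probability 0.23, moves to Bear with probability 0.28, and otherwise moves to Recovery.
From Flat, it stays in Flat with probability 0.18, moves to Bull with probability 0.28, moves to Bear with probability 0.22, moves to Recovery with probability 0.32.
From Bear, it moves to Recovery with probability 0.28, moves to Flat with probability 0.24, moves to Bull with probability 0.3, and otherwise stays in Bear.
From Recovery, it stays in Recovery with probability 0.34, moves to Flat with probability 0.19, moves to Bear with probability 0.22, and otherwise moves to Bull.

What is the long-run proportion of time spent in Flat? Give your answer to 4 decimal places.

0.2097

Let the stationary distribution be π with π = πP and π_1 + π_2 + π_3 + π_4 = 1.
π_1 = 0.23·π_1 + 0.28·π_2 + 0.3·π_3 + 0.25·π_4
π_2 = 0.23·π_1 + 0.18·π_2 + 0.24·π_3 + 0.19·π_4
π_3 = 0.28·π_1 + 0.22·π_2 + 0.18·π_3 + 0.22·π_4
Solving with the normalization constraint gives π = (0.2624, 0.2097, 0.2267, 0.3012).
So the stationary probability of Flat is 0.2097.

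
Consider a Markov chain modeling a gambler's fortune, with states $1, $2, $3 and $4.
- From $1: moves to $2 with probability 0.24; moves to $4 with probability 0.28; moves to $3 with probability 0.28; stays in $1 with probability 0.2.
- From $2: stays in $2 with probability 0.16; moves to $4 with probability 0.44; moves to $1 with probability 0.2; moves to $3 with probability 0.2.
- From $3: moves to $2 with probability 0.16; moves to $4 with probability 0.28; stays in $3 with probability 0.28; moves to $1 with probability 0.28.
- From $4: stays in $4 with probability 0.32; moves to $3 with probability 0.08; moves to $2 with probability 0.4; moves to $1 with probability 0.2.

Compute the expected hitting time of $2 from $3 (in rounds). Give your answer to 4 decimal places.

Let t(s) be the expected number of rounds to first reach $2 from state s, with t($2) = 0. Conditioning on the first round:
t($1) = 1 + 0.2·t($1) + 0.28·t($3) + 0.28·t($4)
t($3) = 1 + 0.28·t($1) + 0.28·t($3) + 0.28·t($4)
t($4) = 1 + 0.2·t($1) + 0.08·t($3) + 0.32·t($4)
Solving: t($1) = 3.7184, t($3) = 4.0159, t($4) = 3.0367.
Expected rounds from $3 to $2: 4.0159.

4.0159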